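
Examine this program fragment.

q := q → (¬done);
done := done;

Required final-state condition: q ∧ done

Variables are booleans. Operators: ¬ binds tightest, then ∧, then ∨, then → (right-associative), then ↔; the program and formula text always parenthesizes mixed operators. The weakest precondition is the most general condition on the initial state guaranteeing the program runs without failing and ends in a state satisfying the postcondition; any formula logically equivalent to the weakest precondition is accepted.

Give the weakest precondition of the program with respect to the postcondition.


Working backward. After the program, q ∧ done must hold.
Before done := done: q ∧ done
Before q := q → (¬done): (q → (¬done)) ∧ done
Answer: WP = (q → (¬done)) ∧ done


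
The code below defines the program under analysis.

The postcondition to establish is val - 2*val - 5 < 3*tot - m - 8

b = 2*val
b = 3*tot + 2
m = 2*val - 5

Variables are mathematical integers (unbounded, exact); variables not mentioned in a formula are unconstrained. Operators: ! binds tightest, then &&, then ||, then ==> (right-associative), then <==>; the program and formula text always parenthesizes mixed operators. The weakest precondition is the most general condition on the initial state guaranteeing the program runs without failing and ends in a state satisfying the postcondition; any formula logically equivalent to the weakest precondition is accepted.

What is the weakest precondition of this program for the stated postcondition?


Working backward. After the program, the postcondition val - 2*val - 5 < 3*tot - m - 8 must hold; in canonical form it is m < 3*tot + val - 3.
Before m := 2*val - 5: val < 3*tot + 2
Before b := 3*tot + 2: val < 3*tot + 2
Before b := 2*val: val < 3*tot + 2
Answer: WP = val < 3*tot + 2


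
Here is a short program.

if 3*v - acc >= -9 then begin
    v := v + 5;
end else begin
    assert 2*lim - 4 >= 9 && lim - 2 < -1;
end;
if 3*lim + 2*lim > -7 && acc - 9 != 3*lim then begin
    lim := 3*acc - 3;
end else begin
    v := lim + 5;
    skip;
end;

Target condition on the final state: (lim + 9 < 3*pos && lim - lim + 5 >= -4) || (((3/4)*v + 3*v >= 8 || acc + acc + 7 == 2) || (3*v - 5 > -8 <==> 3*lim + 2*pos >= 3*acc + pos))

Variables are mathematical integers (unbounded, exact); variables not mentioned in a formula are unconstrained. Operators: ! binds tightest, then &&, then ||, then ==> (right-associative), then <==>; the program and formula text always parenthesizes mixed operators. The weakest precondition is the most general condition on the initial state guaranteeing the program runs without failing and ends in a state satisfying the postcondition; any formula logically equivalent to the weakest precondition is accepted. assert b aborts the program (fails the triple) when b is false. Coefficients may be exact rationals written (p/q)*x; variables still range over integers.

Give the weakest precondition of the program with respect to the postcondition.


Working backward. After the program, the postcondition (lim + 9 < 3*pos && lim - lim + 5 >= -4) || (((3/4)*v + 3*v >= 8 || acc + acc + 7 == 2) || (3*v - 5 > -8 <==> 3*lim + 2*pos >= 3*acc + pos)) must hold; in canonical form it is lim < 3*pos - 9 || (15/4)*v >= 8 || 2*acc == -5 || (3*v > -3 <==> 3*lim + pos >= 3*acc).
Then branch requires 3*acc < 3*pos - 6 || (15/4)*v >= 8 || 2*acc == -5 || (3*v > -3 <==> 6*acc + pos >= 9); else branch requires lim < 3*pos - 9 || (15/4)*lim >= -43/4 || 2*acc == -5 || (3*lim > -18 <==> 3*lim + pos >= 3*acc).
Before the if: ((5*lim > -7 && acc != 3*lim + 9) ==> (3*acc < 3*pos - 6 || (15/4)*v >= 8 || 2*acc == -5 || (3*v > -3 <==> 6*acc + pos >= 9))) && ((!(5*lim > -7 && acc != 3*lim + 9)) ==> (lim < 3*pos - 9 || (15/4)*lim >= -43/4 || 2*acc == -5 || (3*lim > -18 <==> 3*lim + pos >= 3*acc)))
Then branch requires ((5*lim > -7 && acc != 3*lim + 9) ==> (3*acc < 3*pos - 6 || (15/4)*v >= -43/4 || 2*acc == -5 || (3*v > -18 <==> 6*acc + pos >= 9))) && ((!(5*lim > -7 && acc != 3*lim + 9)) ==> (lim < 3*pos - 9 || (15/4)*lim >= -43/4 || 2*acc == -5 || (3*lim > -18 <==> 3*lim + pos >= 3*acc))); else branch requires 2*lim >= 13 && lim < 1 && ((5*lim > -7 && acc != 3*lim + 9) ==> (3*acc < 3*pos - 6 || (15/4)*v >= 8 || 2*acc == -5 || (3*v > -3 <==> 6*acc + pos >= 9))) && ((!(5*lim > -7 && acc != 3*lim + 9)) ==> (lim < 3*pos - 9 || (15/4)*lim >= -43/4 || 2*acc == -5 || (3*lim > -18 <==> 3*lim + pos >= 3*acc))).
Before the if: (3*v >= acc - 9 ==> (((5*lim > -7 && acc != 3*lim + 9) ==> (3*acc < 3*pos - 6 || (15/4)*v >= -43/4 || 2*acc == -5 || (3*v > -18 <==> 6*acc + pos >= 9))) && ((!(5*lim > -7 && acc != 3*lim + 9)) ==> (lim < 3*pos - 9 || (15/4)*lim >= -43/4 || 2*acc == -5 || (3*lim > -18 <==> 3*lim + pos >= 3*acc))))) && ((!(3*v >= acc - 9)) ==> (2*lim >= 13 && lim < 1 && ((5*lim > -7 && acc != 3*lim + 9) ==> (3*acc < 3*pos - 6 || (15/4)*v >= 8 || 2*acc == -5 || (3*v > -3 <==> 6*acc + pos >= 9))) && ((!(5*lim > -7 && acc != 3*lim + 9)) ==> (lim < 3*pos - 9 || (15/4)*lim >= -43/4 || 2*acc == -5 || (3*lim > -18 <==> 3*lim + pos >= 3*acc)))))
Answer: WP = (3*v >= acc - 9 ==> (((5*lim > -7 && acc != 3*lim + 9) ==> (3*acc < 3*pos - 6 || (15/4)*v >= -43/4 || 2*acc == -5 || (3*v > -18 <==> 6*acc + pos >= 9))) && ((!(5*lim > -7 && acc != 3*lim + 9)) ==> (lim < 3*pos - 9 || (15/4)*lim >= -43/4 || 2*acc == -5 || (3*lim > -18 <==> 3*lim + pos >= 3*acc))))) && ((!(3*v >= acc - 9)) ==> (2*lim >= 13 && lim < 1 && ((5*lim > -7 && acc != 3*lim + 9) ==> (3*acc < 3*pos - 6 || (15/4)*v >= 8 || 2*acc == -5 || (3*v > -3 <==> 6*acc + pos >= 9))) && ((!(5*lim > -7 && acc != 3*lim + 9)) ==> (lim < 3*pos - 9 || (15/4)*lim >= -43/4 || 2*acc == -5 || (3*lim > -18 <==> 3*lim + pos >= 3*acc)))))


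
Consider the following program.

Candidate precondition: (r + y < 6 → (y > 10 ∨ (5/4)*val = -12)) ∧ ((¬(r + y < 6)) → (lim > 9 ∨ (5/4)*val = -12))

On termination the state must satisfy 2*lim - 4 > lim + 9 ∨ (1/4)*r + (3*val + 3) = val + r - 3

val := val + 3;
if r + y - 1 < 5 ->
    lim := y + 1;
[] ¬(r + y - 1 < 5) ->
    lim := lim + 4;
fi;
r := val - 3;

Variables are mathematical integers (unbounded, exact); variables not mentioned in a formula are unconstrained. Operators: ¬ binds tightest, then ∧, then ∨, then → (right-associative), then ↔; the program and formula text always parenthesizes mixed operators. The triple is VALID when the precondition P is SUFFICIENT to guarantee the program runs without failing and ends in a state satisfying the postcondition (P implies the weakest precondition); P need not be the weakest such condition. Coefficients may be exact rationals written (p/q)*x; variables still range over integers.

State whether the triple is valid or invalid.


Working backward. After the program, the postcondition 2*lim - 4 > lim + 9 ∨ (1/4)*r + (3*val + 3) = val + r - 3 must hold; in canonical form it is lim > 13 ∨ 2*val = (3/4)*r - 6.
Before r := val - 3: lim > 13 ∨ (5/4)*val = -33/4
Then branch requires y > 12 ∨ (5/4)*val = -33/4; else branch requires lim > 9 ∨ (5/4)*val = -33/4.
Before the if: (r + y < 6 → (y > 12 ∨ (5/4)*val = -33/4)) ∧ ((¬(r + y < 6)) → (lim > 9 ∨ (5/4)*val = -33/4))
Before val := val + 3: (r + y < 6 → (y > 12 ∨ (5/4)*val = -12)) ∧ ((¬(r + y < 6)) → (lim > 9 ∨ (5/4)*val = -12))
The weakest precondition is (r + y < 6 → (y > 12 ∨ (5/4)*val = -12)) ∧ ((¬(r + y < 6)) → (lim > 9 ∨ (5/4)*val = -12)).
Check whether (r + y < 6 → (y > 10 ∨ (5/4)*val = -12)) ∧ ((¬(r + y < 6)) → (lim > 9 ∨ (5/4)*val = -12)) implies it.
Countermodel: at the initial state lim = 0, r = -6, val = 0, y = 11, the precondition holds but the weakest precondition fails.
Answer: invalid


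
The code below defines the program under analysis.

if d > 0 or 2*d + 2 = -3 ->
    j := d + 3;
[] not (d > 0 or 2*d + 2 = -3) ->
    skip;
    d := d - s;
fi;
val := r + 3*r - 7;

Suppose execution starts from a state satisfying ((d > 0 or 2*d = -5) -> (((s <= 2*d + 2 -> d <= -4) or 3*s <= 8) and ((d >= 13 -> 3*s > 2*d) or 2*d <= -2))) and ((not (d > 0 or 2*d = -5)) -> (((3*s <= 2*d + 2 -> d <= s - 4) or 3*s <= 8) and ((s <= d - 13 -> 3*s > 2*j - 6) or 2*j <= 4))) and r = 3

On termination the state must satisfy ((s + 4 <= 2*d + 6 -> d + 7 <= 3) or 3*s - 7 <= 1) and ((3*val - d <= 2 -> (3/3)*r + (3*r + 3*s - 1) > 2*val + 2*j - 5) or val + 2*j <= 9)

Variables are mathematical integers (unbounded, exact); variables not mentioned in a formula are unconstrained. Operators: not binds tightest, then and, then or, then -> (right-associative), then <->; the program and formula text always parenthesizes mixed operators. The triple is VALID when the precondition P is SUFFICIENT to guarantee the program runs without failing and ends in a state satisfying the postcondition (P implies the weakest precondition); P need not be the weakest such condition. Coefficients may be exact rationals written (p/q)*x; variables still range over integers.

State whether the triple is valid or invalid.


Working backward. After the program, the postcondition ((s + 4 <= 2*d + 6 -> d + 7 <= 3) or 3*s - 7 <= 1) and ((3*val - d <= 2 -> (3/3)*r + (3*r + 3*s - 1) > 2*val + 2*j - 5) or val + 2*j <= 9) must hold; in canonical form it is ((s <= 2*d + 2 -> d <= -4) or 3*s <= 8) and ((3*val <= d + 2 -> 4*r + 3*s > 2*j + 2*val - 4) or 2*j + val <= 9).
Before val := r + 3*r - 7: ((s <= 2*d + 2 -> d <= -4) or 3*s <= 8) and ((12*r <= d + 23 -> 3*s > 2*j + 4*r - 18) or 2*j + 4*r <= 16)
Then branch requires ((s <= 2*d + 2 -> d <= -4) or 3*s <= 8) and ((12*r <= d + 23 -> 3*s > 2*d + 4*r - 12) or 2*d + 4*r <= 10); else branch requires ((3*s <= 2*d + 2 -> d <= s - 4) or 3*s <= 8) and ((12*r + s <= d + 23 -> 3*s > 2*j + 4*r - 18) or 2*j + 4*r <= 16).
Before the if: ((d > 0 or 2*d = -5) -> (((s <= 2*d + 2 -> d <= -4) or 3*s <= 8) and ((12*r <= d + 23 -> 3*s > 2*d + 4*r - 12) or 2*d + 4*r <= 10))) and ((not (d > 0 or 2*d = -5)) -> (((3*s <= 2*d + 2 -> d <= s - 4) or 3*s <= 8) and ((12*r + s <= d + 23 -> 3*s > 2*j + 4*r - 18) or 2*j + 4*r <= 16)))
The weakest precondition is ((d > 0 or 2*d = -5) -> (((s <= 2*d + 2 -> d <= -4) or 3*s <= 8) and ((12*r <= d + 23 -> 3*s > 2*d + 4*r - 12) or 2*d + 4*r <= 10))) and ((not (d > 0 or 2*d = -5)) -> (((3*s <= 2*d + 2 -> d <= s - 4) or 3*s <= 8) and ((12*r + s <= d + 23 -> 3*s > 2*j + 4*r - 18) or 2*j + 4*r <= 16))).
Check whether ((d > 0 or 2*d = -5) -> (((s <= 2*d + 2 -> d <= -4) or 3*s <= 8) and ((d >= 13 -> 3*s > 2*d) or 2*d <= -2))) and ((not (d > 0 or 2*d = -5)) -> (((3*s <= 2*d + 2 -> d <= s - 4) or 3*s <= 8) and ((s <= d - 13 -> 3*s > 2*j - 6) or 2*j <= 4))) and r = 3 implies it.
Every state satisfying the precondition satisfies the weakest precondition: the implication holds.
Answer: valid


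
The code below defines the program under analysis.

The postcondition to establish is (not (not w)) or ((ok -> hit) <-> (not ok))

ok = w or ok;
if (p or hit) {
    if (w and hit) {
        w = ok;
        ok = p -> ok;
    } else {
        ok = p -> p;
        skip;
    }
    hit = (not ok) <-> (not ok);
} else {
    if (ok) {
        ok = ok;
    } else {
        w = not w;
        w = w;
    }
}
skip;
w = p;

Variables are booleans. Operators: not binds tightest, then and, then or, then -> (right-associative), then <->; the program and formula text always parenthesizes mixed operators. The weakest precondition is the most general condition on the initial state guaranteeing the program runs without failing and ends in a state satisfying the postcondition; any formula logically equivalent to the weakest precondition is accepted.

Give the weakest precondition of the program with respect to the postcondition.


Working backward. After the program, the postcondition (not (not w)) or ((ok -> hit) <-> (not ok)) must hold; in canonical form it is w or ((ok -> hit) <-> (not ok)).
Before w := p: p or ((ok -> hit) <-> (not ok))
Before skip: p or ((ok -> hit) <-> (not ok))
Then branch requires ((w and hit) -> (p or (not (p -> ok)))) and ((not (w and hit)) -> p); else branch requires (ok -> (p or ((ok -> hit) <-> (not ok)))) and ((not ok) -> (p or ((ok -> hit) <-> (not ok)))).
Before the if: ((p or hit) -> (((w and hit) -> (p or (not (p -> ok)))) and ((not (w and hit)) -> p))) and ((not (p or hit)) -> ((ok -> (p or ((ok -> hit) <-> (not ok)))) and ((not ok) -> (p or ((ok -> hit) <-> (not ok))))))
Before ok := w or ok: ((p or hit) -> (((w and hit) -> (p or (not (p -> (w or ok))))) and ((not (w and hit)) -> p))) and ((not (p or hit)) -> (((w or ok) -> (p or (((w or ok) -> hit) <-> (not (w or ok))))) and ((not (w or ok)) -> (p or (((w or ok) -> hit) <-> (not (w or ok)))))))
Answer: WP = ((p or hit) -> (((w and hit) -> (p or (not (p -> (w or ok))))) and ((not (w and hit)) -> p))) and ((not (p or hit)) -> (((w or ok) -> (p or (((w or ok) -> hit) <-> (not (w or ok))))) and ((not (w or ok)) -> (p or (((w or ok) -> hit) <-> (not (w or ok)))))))


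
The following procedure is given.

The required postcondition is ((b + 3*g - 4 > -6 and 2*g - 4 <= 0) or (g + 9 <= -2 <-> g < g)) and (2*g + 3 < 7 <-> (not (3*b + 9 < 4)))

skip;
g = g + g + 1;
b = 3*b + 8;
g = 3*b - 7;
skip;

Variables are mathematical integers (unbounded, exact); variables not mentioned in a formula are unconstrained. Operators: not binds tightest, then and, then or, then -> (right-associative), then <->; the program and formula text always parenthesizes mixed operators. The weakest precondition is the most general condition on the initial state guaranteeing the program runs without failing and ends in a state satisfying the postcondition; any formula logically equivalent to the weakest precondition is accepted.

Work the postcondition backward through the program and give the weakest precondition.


Working backward. After the program, the postcondition ((b + 3*g - 4 > -6 and 2*g - 4 <= 0) or (g + 9 <= -2 <-> g < g)) and (2*g + 3 < 7 <-> (not (3*b + 9 < 4))) must hold; in canonical form it is ((b + 3*g > -2 and 2*g <= 4) or (not (g <= -11))) and (2*g < 4 <-> (not (3*b < -5))).
Before skip: ((b + 3*g > -2 and 2*g <= 4) or (not (g <= -11))) and (2*g < 4 <-> (not (3*b < -5)))
Before g := 3*b - 7: ((10*b > 19 and 6*b <= 18) or (not (3*b <= -4))) and (6*b < 18 <-> (not (3*b < -5)))
Before b := 3*b + 8: ((30*b > -61 and 18*b <= -30) or (not (9*b <= -28))) and (18*b < -30 <-> (not (9*b < -29)))
Before g := g + g + 1: ((30*b > -61 and 18*b <= -30) or (not (9*b <= -28))) and (18*b < -30 <-> (not (9*b < -29)))
Before skip: ((30*b > -61 and 18*b <= -30) or (not (9*b <= -28))) and (18*b < -30 <-> (not (9*b < -29)))
Answer: WP = ((30*b > -61 and 18*b <= -30) or (not (9*b <= -28))) and (18*b < -30 <-> (not (9*b < -29)))


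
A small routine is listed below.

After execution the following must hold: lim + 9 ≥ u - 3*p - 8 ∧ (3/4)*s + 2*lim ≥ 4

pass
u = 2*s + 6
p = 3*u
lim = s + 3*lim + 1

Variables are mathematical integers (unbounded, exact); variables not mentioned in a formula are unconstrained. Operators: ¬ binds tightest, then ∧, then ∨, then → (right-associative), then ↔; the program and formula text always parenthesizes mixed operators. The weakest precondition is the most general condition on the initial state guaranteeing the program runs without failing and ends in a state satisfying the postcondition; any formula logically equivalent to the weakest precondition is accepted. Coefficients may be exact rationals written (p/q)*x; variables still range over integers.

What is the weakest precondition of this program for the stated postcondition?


Working backward. After the program, the postcondition lim + 9 ≥ u - 3*p - 8 ∧ (3/4)*s + 2*lim ≥ 4 must hold; in canonical form it is lim + 3*p ≥ u - 17 ∧ 2*lim + (3/4)*s ≥ 4.
Before lim := s + 3*lim + 1: 3*lim + 3*p + s ≥ u - 18 ∧ 6*lim + (11/4)*s ≥ 2
Before p := 3*u: 3*lim + s + 8*u ≥ -18 ∧ 6*lim + (11/4)*s ≥ 2
Before u := 2*s + 6: 3*lim + 17*s ≥ -66 ∧ 6*lim + (11/4)*s ≥ 2
Before skip: 3*lim + 17*s ≥ -66 ∧ 6*lim + (11/4)*s ≥ 2
Answer: WP = 3*lim + 17*s ≥ -66 ∧ 6*lim + (11/4)*s ≥ 2


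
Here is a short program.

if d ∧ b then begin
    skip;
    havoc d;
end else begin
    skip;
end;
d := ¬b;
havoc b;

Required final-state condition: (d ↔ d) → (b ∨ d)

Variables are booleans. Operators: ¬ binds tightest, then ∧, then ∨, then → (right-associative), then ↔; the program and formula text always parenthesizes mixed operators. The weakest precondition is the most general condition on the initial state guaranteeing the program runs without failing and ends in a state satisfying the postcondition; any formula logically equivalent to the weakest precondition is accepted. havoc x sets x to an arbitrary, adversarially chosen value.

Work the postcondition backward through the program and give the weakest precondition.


Working backward. After the program, the postcondition (d ↔ d) → (b ∨ d) must hold; in canonical form it is b ∨ d.
Before havoc b: d
Before d := ¬b: ¬b
Then branch requires ¬b; else branch requires ¬b.
Before the if: ((d ∧ b) → (¬b)) ∧ ((¬(d ∧ b)) → (¬b))
Answer: WP = ((d ∧ b) → (¬b)) ∧ ((¬(d ∧ b)) → (¬b))


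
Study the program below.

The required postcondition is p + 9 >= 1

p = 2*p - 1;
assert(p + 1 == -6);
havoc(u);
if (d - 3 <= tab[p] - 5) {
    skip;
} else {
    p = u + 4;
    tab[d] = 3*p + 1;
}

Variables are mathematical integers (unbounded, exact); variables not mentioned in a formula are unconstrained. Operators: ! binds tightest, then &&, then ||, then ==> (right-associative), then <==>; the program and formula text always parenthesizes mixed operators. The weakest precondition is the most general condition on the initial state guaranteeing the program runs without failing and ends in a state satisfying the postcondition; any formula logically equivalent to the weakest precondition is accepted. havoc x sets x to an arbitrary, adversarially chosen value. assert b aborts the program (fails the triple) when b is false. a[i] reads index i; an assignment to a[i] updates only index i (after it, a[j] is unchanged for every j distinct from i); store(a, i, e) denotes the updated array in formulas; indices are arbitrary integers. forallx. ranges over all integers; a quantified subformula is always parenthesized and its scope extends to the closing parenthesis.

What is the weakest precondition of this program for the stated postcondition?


Working backward. After the program, the postcondition p + 9 >= 1 must hold; in canonical form it is p >= -8.
Then branch requires p >= -8; else branch requires u >= -12.
Before the if: (d <= tab[p] - 2 ==> p >= -8) && ((!(d <= tab[p] - 2)) ==> u >= -12)
Before havoc u: forall u_1. ((d <= tab[p] - 2 ==> p >= -8) && ((!(d <= tab[p] - 2)) ==> u_1 >= -12))
Before assert p + 1 == -6: p == -7 && (forall u_1. ((d <= tab[p] - 2 ==> p >= -8) && ((!(d <= tab[p] - 2)) ==> u_1 >= -12)))
Before p := 2*p - 1: 2*p == -6 && (forall u_1. ((d <= tab[2*p - 1] - 2 ==> 2*p >= -7) && ((!(d <= tab[2*p - 1] - 2)) ==> u_1 >= -12)))
Answer: WP = 2*p == -6 && (forall u_1. ((d <= tab[2*p - 1] - 2 ==> 2*p >= -7) && ((!(d <= tab[2*p - 1] - 2)) ==> u_1 >= -12)))


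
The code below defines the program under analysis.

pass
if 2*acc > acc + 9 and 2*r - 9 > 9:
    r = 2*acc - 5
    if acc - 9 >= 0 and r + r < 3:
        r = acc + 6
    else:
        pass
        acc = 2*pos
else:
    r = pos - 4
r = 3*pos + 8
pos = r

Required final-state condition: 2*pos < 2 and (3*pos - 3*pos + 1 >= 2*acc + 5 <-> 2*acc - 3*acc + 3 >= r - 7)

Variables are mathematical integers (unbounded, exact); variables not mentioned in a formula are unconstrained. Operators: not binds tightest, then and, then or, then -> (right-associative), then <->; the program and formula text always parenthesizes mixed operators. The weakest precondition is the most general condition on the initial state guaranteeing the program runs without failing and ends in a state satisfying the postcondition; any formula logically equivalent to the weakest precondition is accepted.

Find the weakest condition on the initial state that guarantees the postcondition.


Working backward. After the program, the postcondition 2*pos < 2 and (3*pos - 3*pos + 1 >= 2*acc + 5 <-> 2*acc - 3*acc + 3 >= r - 7) must hold; in canonical form it is 2*pos < 2 and (2*acc <= -4 <-> acc + r <= 10).
Before pos := r: 2*r < 2 and (2*acc <= -4 <-> acc + r <= 10)
Before r := 3*pos + 8: 6*pos < -14 and (2*acc <= -4 <-> acc + 3*pos <= 2)
Then branch requires ((acc >= 9 and 4*acc < 13) -> (6*pos < -14 and (2*acc <= -4 <-> acc + 3*pos <= 2))) and ((not (acc >= 9 and 4*acc < 13)) -> (6*pos < -14 and (4*pos <= -4 <-> 5*pos <= 2))); else branch requires 6*pos < -14 and (2*acc <= -4 <-> acc + 3*pos <= 2).
Before the if: ((acc > 9 and 2*r > 18) -> (((acc >= 9 and 4*acc < 13) -> (6*pos < -14 and (2*acc <= -4 <-> acc + 3*pos <= 2))) and ((not (acc >= 9 and 4*acc < 13)) -> (6*pos < -14 and (4*pos <= -4 <-> 5*pos <= 2))))) and ((not (acc > 9 and 2*r > 18)) -> (6*pos < -14 and (2*acc <= -4 <-> acc + 3*pos <= 2)))
Before skip: ((acc > 9 and 2*r > 18) -> (((acc >= 9 and 4*acc < 13) -> (6*pos < -14 and (2*acc <= -4 <-> acc + 3*pos <= 2))) and ((not (acc >= 9 and 4*acc < 13)) -> (6*pos < -14 and (4*pos <= -4 <-> 5*pos <= 2))))) and ((not (acc > 9 and 2*r > 18)) -> (6*pos < -14 and (2*acc <= -4 <-> acc + 3*pos <= 2)))
Answer: WP = ((acc > 9 and 2*r > 18) -> (((acc >= 9 and 4*acc < 13) -> (6*pos < -14 and (2*acc <= -4 <-> acc + 3*pos <= 2))) and ((not (acc >= 9 and 4*acc < 13)) -> (6*pos < -14 and (4*pos <= -4 <-> 5*pos <= 2))))) and ((not (acc > 9 and 2*r > 18)) -> (6*pos < -14 and (2*acc <= -4 <-> acc + 3*pos <= 2)))


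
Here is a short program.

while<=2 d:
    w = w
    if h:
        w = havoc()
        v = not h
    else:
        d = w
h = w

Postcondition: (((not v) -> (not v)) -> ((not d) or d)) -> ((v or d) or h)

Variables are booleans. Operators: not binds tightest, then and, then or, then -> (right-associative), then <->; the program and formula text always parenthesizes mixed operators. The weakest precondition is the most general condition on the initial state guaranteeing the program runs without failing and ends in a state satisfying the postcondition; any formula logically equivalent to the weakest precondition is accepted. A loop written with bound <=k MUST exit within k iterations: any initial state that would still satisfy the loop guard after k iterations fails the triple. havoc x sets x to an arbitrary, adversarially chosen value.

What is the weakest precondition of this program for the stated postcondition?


Working backward. After the program, the postcondition (((not v) -> (not v)) -> ((not d) or d)) -> ((v or d) or h) must hold; in canonical form it is v or d or h.
Before h := w: v or d or w
Before the loop (bound <=2), unroll the exhaustion recursion (WP_0 = exit-now case; WP_j = one more guarded iteration, up to j = 2):
  WP_0: (not d) and (v or d or w)
  WP_1: (d -> ((h -> ((not d) and ((not h) or d))) and ((not h) -> ((not w) and (v or w))))) and ((not d) -> (v or d or w))
  WP_2: (d -> ((h -> ((d -> ((h -> ((not d) and ((not h) or d))) and h)) and (d -> (h -> ((not d) and ((not h) or d)))) and ((not d) -> ((not h) or d)))) and ((not h) -> ((w -> ((h -> ((not w) and ((not h) or w))) and ((not h) -> ((not w) and (v or w))))) and ((not w) -> (v or w)))))) and ((not d) -> (v or d or w))
So before the loop: (d -> ((h -> ((d -> ((h -> ((not d) and ((not h) or d))) and h)) and (d -> (h -> ((not d) and ((not h) or d)))) and ((not d) -> ((not h) or d)))) and ((not h) -> ((w -> ((h -> ((not w) and ((not h) or w))) and ((not h) -> ((not w) and (v or w))))) and ((not w) -> (v or w)))))) and ((not d) -> (v or d or w))
Answer: WP = (d -> ((h -> ((d -> ((h -> ((not d) and ((not h) or d))) and h)) and (d -> (h -> ((not d) and ((not h) or d)))) and ((not d) -> ((not h) or d)))) and ((not h) -> ((w -> ((h -> ((not w) and ((not h) or w))) and ((not h) -> ((not w) and (v or w))))) and ((not w) -> (v or w)))))) and ((not d) -> (v or d or w))


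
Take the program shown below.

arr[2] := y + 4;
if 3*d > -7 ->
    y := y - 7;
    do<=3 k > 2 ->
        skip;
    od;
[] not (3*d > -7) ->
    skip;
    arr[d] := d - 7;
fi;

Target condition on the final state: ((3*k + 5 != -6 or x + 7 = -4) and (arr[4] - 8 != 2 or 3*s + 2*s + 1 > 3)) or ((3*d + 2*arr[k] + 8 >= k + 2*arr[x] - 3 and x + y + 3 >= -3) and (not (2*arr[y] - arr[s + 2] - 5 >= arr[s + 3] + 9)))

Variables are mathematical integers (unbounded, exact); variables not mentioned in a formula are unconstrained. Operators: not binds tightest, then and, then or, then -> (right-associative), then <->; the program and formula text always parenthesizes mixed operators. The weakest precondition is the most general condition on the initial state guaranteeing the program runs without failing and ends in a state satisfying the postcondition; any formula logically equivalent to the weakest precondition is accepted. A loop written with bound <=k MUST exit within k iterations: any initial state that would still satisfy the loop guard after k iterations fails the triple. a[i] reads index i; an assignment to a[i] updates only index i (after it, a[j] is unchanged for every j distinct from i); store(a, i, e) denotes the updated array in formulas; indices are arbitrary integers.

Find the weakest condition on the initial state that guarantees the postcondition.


Working backward. After the program, the postcondition ((3*k + 5 != -6 or x + 7 = -4) and (arr[4] - 8 != 2 or 3*s + 2*s + 1 > 3)) or ((3*d + 2*arr[k] + 8 >= k + 2*arr[x] - 3 and x + y + 3 >= -3) and (not (2*arr[y] - arr[s + 2] - 5 >= arr[s + 3] + 9))) must hold; in canonical form it is ((3*k != -11 or x = -11) and (arr[4] != 10 or 5*s > 2)) or (2*arr[k] + 3*d >= 2*arr[x] + k - 11 and x + y >= -6 and (not (2*arr[y] >= arr[s + 2] + arr[s + 3] + 14))).
Then branch requires (k > 2 -> ((k > 2 -> ((k > 2 -> ((not (k > 2)) and (((3*k != -11 or x = -11) and (arr[4] != 10 or 5*s > 2)) or (2*arr[k] + 3*d >= 2*arr[x] + k - 11 and x + y >= 1 and (not (2*arr[y - 7] >= arr[s + 2] + arr[s + 3] + 14)))))) and ((not (k > 2)) -> (((3*k != -11 or x = -11) and (arr[4] != 10 or 5*s > 2)) or (2*arr[k] + 3*d >= 2*arr[x] + k - 11 and x + y >= 1 and (not (2*arr[y - 7] >= arr[s + 2] + arr[s + 3] + 14))))))) and ((not (k > 2)) -> (((3*k != -11 or x = -11) and (arr[4] != 10 or 5*s > 2)) or (2*arr[k] + 3*d >= 2*arr[x] + k - 11 and x + y >= 1 and (not (2*arr[y - 7] >= arr[s + 2] + arr[s + 3] + 14))))))) and ((not (k > 2)) -> (((3*k != -11 or x = -11) and (arr[4] != 10 or 5*s > 2)) or (2*arr[k] + 3*d >= 2*arr[x] + k - 11 and x + y >= 1 and (not (2*arr[y - 7] >= arr[s + 2] + arr[s + 3] + 14))))); else branch requires ((3*k != -11 or x = -11) and (store(arr, d, d - 7)[4] != 10 or 5*s > 2)) or (2*store(arr, d, d - 7)[k] + 3*d >= 2*store(arr, d, d - 7)[x] + k - 11 and x + y >= -6 and (not (2*store(arr, d, d - 7)[y] >= store(arr, d, d - 7)[s + 2] + store(arr, d, d - 7)[s + 3] + 14))).
Before the if: (3*d > -7 -> ((k > 2 -> ((k > 2 -> ((k > 2 -> ((not (k > 2)) and (((3*k != -11 or x = -11) and (arr[4] != 10 or 5*s > 2)) or (2*arr[k] + 3*d >= 2*arr[x] + k - 11 and x + y >= 1 and (not (2*arr[y - 7] >= arr[s + 2] + arr[s + 3] + 14)))))) and ((not (k > 2)) -> (((3*k != -11 or x = -11) and (arr[4] != 10 or 5*s > 2)) or (2*arr[k] + 3*d >= 2*arr[x] + k - 11 and x + y >= 1 and (not (2*arr[y - 7] >= arr[s + 2] + arr[s + 3] + 14))))))) and ((not (k > 2)) -> (((3*k != -11 or x = -11) and (arr[4] != 10 or 5*s > 2)) or (2*arr[k] + 3*d >= 2*arr[x] + k - 11 and x + y >= 1 and (not (2*arr[y - 7] >= arr[s + 2] + arr[s + 3] + 14))))))) and ((not (k > 2)) -> (((3*k != -11 or x = -11) and (arr[4] != 10 or 5*s > 2)) or (2*arr[k] + 3*d >= 2*arr[x] + k - 11 and x + y >= 1 and (not (2*arr[y - 7] >= arr[s + 2] + arr[s + 3] + 14))))))) and ((not (3*d > -7)) -> (((3*k != -11 or x = -11) and (store(arr, d, d - 7)[4] != 10 or 5*s > 2)) or (2*store(arr, d, d - 7)[k] + 3*d >= 2*store(arr, d, d - 7)[x] + k - 11 and x + y >= -6 and (not (2*store(arr, d, d - 7)[y] >= store(arr, d, d - 7)[s + 2] + store(arr, d, d - 7)[s + 3] + 14)))))
Before arr[2] := y + 4: (3*d > -7 -> ((k > 2 -> ((k > 2 -> ((k > 2 -> ((not (k > 2)) and (((3*k != -11 or x = -11) and (arr[4] != 10 or 5*s > 2)) or (2*store(arr, 2, y + 4)[k] + 3*d >= 2*store(arr, 2, y + 4)[x] + k - 11 and x + y >= 1 and (not (2*store(arr, 2, y + 4)[y - 7] >= store(arr, 2, y + 4)[s + 2] + store(arr, 2, y + 4)[s + 3] + 14)))))) and ((not (k > 2)) -> (((3*k != -11 or x = -11) and (arr[4] != 10 or 5*s > 2)) or (2*store(arr, 2, y + 4)[k] + 3*d >= 2*store(arr, 2, y + 4)[x] + k - 11 and x + y >= 1 and (not (2*store(arr, 2, y + 4)[y - 7] >= store(arr, 2, y + 4)[s + 2] + store(arr, 2, y + 4)[s + 3] + 14))))))) and ((not (k > 2)) -> (((3*k != -11 or x = -11) and (arr[4] != 10 or 5*s > 2)) or (2*store(arr, 2, y + 4)[k] + 3*d >= 2*store(arr, 2, y + 4)[x] + k - 11 and x + y >= 1 and (not (2*store(arr, 2, y + 4)[y - 7] >= store(arr, 2, y + 4)[s + 2] + store(arr, 2, y + 4)[s + 3] + 14))))))) and ((not (k > 2)) -> (((3*k != -11 or x = -11) and (arr[4] != 10 or 5*s > 2)) or (2*store(arr, 2, y + 4)[k] + 3*d >= 2*store(arr, 2, y + 4)[x] + k - 11 and x + y >= 1 and (not (2*store(arr, 2, y + 4)[y - 7] >= store(arr, 2, y + 4)[s + 2] + store(arr, 2, y + 4)[s + 3] + 14))))))) and ((not (3*d > -7)) -> (((3*k != -11 or x = -11) and (store(store(arr, 2, y + 4), d, d - 7)[4] != 10 or 5*s > 2)) or (2*store(store(arr, 2, y + 4), d, d - 7)[k] + 3*d >= 2*store(store(arr, 2, y + 4), d, d - 7)[x] + k - 11 and x + y >= -6 and (not (2*store(store(arr, 2, y + 4), d, d - 7)[y] >= store(store(arr, 2, y + 4), d, d - 7)[s + 2] + store(store(arr, 2, y + 4), d, d - 7)[s + 3] + 14)))))
Answer: WP = (3*d > -7 -> ((k > 2 -> ((k > 2 -> ((k > 2 -> ((not (k > 2)) and (((3*k != -11 or x = -11) and (arr[4] != 10 or 5*s > 2)) or (2*store(arr, 2, y + 4)[k] + 3*d >= 2*store(arr, 2, y + 4)[x] + k - 11 and x + y >= 1 and (not (2*store(arr, 2, y + 4)[y - 7] >= store(arr, 2, y + 4)[s + 2] + store(arr, 2, y + 4)[s + 3] + 14)))))) and ((not (k > 2)) -> (((3*k != -11 or x = -11) and (arr[4] != 10 or 5*s > 2)) or (2*store(arr, 2, y + 4)[k] + 3*d >= 2*store(arr, 2, y + 4)[x] + k - 11 and x + y >= 1 and (not (2*store(arr, 2, y + 4)[y - 7] >= store(arr, 2, y + 4)[s + 2] + store(arr, 2, y + 4)[s + 3] + 14))))))) and ((not (k > 2)) -> (((3*k != -11 or x = -11) and (arr[4] != 10 or 5*s > 2)) or (2*store(arr, 2, y + 4)[k] + 3*d >= 2*store(arr, 2, y + 4)[x] + k - 11 and x + y >= 1 and (not (2*store(arr, 2, y + 4)[y - 7] >= store(arr, 2, y + 4)[s + 2] + store(arr, 2, y + 4)[s + 3] + 14))))))) and ((not (k > 2)) -> (((3*k != -11 or x = -11) and (arr[4] != 10 or 5*s > 2)) or (2*store(arr, 2, y + 4)[k] + 3*d >= 2*store(arr, 2, y + 4)[x] + k - 11 and x + y >= 1 and (not (2*store(arr, 2, y + 4)[y - 7] >= store(arr, 2, y + 4)[s + 2] + store(arr, 2, y + 4)[s + 3] + 14))))))) and ((not (3*d > -7)) -> (((3*k != -11 or x = -11) and (store(store(arr, 2, y + 4), d, d - 7)[4] != 10 or 5*s > 2)) or (2*store(store(arr, 2, y + 4), d, d - 7)[k] + 3*d >= 2*store(store(arr, 2, y + 4), d, d - 7)[x] + k - 11 and x + y >= -6 and (not (2*store(store(arr, 2, y + 4), d, d - 7)[y] >= store(store(arr, 2, y + 4), d, d - 7)[s + 2] + store(store(arr, 2, y + 4), d, d - 7)[s + 3] + 14)))))


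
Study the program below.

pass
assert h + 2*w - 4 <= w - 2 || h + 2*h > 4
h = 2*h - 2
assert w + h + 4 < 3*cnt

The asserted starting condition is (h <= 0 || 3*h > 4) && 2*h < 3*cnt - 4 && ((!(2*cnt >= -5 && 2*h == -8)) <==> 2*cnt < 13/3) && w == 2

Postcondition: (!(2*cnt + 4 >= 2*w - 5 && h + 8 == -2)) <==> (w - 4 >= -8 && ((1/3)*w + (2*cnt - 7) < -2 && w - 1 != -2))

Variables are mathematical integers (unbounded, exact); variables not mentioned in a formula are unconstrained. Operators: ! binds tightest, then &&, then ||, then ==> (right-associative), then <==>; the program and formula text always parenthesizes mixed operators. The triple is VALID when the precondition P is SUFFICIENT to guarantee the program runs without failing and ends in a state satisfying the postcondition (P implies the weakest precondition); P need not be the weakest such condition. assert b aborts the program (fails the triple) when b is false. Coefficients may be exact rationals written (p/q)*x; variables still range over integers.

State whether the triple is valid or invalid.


Working backward. After the program, the postcondition (!(2*cnt + 4 >= 2*w - 5 && h + 8 == -2)) <==> (w - 4 >= -8 && ((1/3)*w + (2*cnt - 7) < -2 && w - 1 != -2)) must hold; in canonical form it is (!(2*cnt >= 2*w - 9 && h == -10)) <==> (w >= -4 && 2*cnt + (1/3)*w < 5 && w != -1).
Before assert w + h + 4 < 3*cnt: h + w < 3*cnt - 4 && ((!(2*cnt >= 2*w - 9 && h == -10)) <==> (w >= -4 && 2*cnt + (1/3)*w < 5 && w != -1))
Before h := 2*h - 2: 2*h + w < 3*cnt - 2 && ((!(2*cnt >= 2*w - 9 && 2*h == -8)) <==> (w >= -4 && 2*cnt + (1/3)*w < 5 && w != -1))
Before assert h + 2*w - 4 <= w - 2 || h + 2*h > 4: (h + w <= 2 || 3*h > 4) && 2*h + w < 3*cnt - 2 && ((!(2*cnt >= 2*w - 9 && 2*h == -8)) <==> (w >= -4 && 2*cnt + (1/3)*w < 5 && w != -1))
Before skip: (h + w <= 2 || 3*h > 4) && 2*h + w < 3*cnt - 2 && ((!(2*cnt >= 2*w - 9 && 2*h == -8)) <==> (w >= -4 && 2*cnt + (1/3)*w < 5 && w != -1))
The weakest precondition is (h + w <= 2 || 3*h > 4) && 2*h + w < 3*cnt - 2 && ((!(2*cnt >= 2*w - 9 && 2*h == -8)) <==> (w >= -4 && 2*cnt + (1/3)*w < 5 && w != -1)).
Check whether (h <= 0 || 3*h > 4) && 2*h < 3*cnt - 4 && ((!(2*cnt >= -5 && 2*h == -8)) <==> 2*cnt < 13/3) && w == 2 implies it.
Every state satisfying the precondition satisfies the weakest precondition: the implication holds.
Answer: valid


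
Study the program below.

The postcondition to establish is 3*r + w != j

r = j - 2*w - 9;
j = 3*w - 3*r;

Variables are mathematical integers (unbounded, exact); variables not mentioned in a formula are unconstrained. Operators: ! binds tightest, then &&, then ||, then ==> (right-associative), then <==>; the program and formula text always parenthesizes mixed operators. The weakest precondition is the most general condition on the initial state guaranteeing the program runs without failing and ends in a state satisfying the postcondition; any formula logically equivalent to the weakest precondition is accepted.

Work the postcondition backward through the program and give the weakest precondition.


Working backward. After the program, 3*r + w != j must hold.
Before j := 3*w - 3*r: 6*r != 2*w
Before r := j - 2*w - 9: 6*j != 14*w + 54
Answer: WP = 6*j != 14*w + 54


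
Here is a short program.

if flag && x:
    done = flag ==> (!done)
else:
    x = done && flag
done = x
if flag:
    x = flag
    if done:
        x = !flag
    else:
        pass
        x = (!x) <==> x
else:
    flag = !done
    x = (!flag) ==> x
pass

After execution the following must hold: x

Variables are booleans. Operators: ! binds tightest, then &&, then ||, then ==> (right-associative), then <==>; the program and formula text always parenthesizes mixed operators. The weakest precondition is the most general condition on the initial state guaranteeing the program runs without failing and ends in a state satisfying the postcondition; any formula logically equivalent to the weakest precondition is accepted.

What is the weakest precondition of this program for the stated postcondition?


Working backward. After the program, x must hold.
Before skip: x
Then branch requires (done ==> (!flag)) && ((!done) ==> ((!flag) <==> flag)); else branch requires done ==> x.
Before the if: (flag ==> ((done ==> (!flag)) && ((!done) ==> ((!flag) <==> flag)))) && ((!flag) ==> (done ==> x))
Before done := x: flag ==> ((x ==> (!flag)) && ((!x) ==> ((!flag) <==> flag)))
Then branch requires flag ==> ((x ==> (!flag)) && ((!x) ==> ((!flag) <==> flag))); else branch requires flag ==> (((done && flag) ==> (!flag)) && ((!(done && flag)) ==> ((!flag) <==> flag))).
Before the if: ((flag && x) ==> (flag ==> ((x ==> (!flag)) && ((!x) ==> ((!flag) <==> flag))))) && ((!(flag && x)) ==> (flag ==> (((done && flag) ==> (!flag)) && ((!(done && flag)) ==> ((!flag) <==> flag)))))
Answer: WP = ((flag && x) ==> (flag ==> ((x ==> (!flag)) && ((!x) ==> ((!flag) <==> flag))))) && ((!(flag && x)) ==> (flag ==> (((done && flag) ==> (!flag)) && ((!(done && flag)) ==> ((!flag) <==> flag)))))


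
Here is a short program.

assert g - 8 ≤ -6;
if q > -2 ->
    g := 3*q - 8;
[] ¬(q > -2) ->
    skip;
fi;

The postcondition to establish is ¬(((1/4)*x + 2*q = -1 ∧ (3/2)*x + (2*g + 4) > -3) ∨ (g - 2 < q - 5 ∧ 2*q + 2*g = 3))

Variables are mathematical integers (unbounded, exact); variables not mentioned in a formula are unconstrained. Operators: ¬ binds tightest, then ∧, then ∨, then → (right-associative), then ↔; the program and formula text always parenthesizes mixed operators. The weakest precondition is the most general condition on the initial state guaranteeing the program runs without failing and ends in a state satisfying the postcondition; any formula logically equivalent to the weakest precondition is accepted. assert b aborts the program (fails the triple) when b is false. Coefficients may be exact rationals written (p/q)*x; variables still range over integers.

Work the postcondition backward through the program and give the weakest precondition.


Working backward. After the program, the postcondition ¬(((1/4)*x + 2*q = -1 ∧ (3/2)*x + (2*g + 4) > -3) ∨ (g - 2 < q - 5 ∧ 2*q + 2*g = 3)) must hold; in canonical form it is ¬((2*q + (1/4)*x = -1 ∧ 2*g + (3/2)*x > -7) ∨ (g < q - 3 ∧ 2*g + 2*q = 3)).
Then branch requires ¬((2*q + (1/4)*x = -1 ∧ 6*q + (3/2)*x > 9) ∨ (2*q < 5 ∧ 8*q = 19)); else branch requires ¬((2*q + (1/4)*x = -1 ∧ 2*g + (3/2)*x > -7) ∨ (g < q - 3 ∧ 2*g + 2*q = 3)).
Before the if: (q > -2 → (¬((2*q + (1/4)*x = -1 ∧ 6*q + (3/2)*x > 9) ∨ (2*q < 5 ∧ 8*q = 19)))) ∧ ((¬(q > -2)) → (¬((2*q + (1/4)*x = -1 ∧ 2*g + (3/2)*x > -7) ∨ (g < q - 3 ∧ 2*g + 2*q = 3))))
Before assert g - 8 ≤ -6: g ≤ 2 ∧ (q > -2 → (¬((2*q + (1/4)*x = -1 ∧ 6*q + (3/2)*x > 9) ∨ (2*q < 5 ∧ 8*q = 19)))) ∧ ((¬(q > -2)) → (¬((2*q + (1/4)*x = -1 ∧ 2*g + (3/2)*x > -7) ∨ (g < q - 3 ∧ 2*g + 2*q = 3))))
Answer: WP = g ≤ 2 ∧ (q > -2 → (¬((2*q + (1/4)*x = -1 ∧ 6*q + (3/2)*x > 9) ∨ (2*q < 5 ∧ 8*q = 19)))) ∧ ((¬(q > -2)) → (¬((2*q + (1/4)*x = -1 ∧ 2*g + (3/2)*x > -7) ∨ (g < q - 3 ∧ 2*g + 2*q = 3))))


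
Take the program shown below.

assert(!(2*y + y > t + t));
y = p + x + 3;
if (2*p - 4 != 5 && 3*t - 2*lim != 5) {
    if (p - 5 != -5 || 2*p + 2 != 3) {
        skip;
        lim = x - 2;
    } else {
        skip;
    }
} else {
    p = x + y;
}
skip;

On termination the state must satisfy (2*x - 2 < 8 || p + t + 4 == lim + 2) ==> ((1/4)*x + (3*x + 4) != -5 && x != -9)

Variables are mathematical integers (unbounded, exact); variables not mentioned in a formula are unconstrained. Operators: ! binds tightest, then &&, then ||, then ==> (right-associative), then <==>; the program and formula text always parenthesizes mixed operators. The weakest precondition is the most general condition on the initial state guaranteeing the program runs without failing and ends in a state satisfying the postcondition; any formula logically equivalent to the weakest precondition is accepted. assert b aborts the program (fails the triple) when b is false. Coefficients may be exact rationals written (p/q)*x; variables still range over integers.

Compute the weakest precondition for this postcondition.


Working backward. After the program, the postcondition (2*x - 2 < 8 || p + t + 4 == lim + 2) ==> ((1/4)*x + (3*x + 4) != -5 && x != -9) must hold; in canonical form it is (2*x < 10 || p + t == lim - 2) ==> ((13/4)*x != -9 && x != -9).
Before skip: (2*x < 10 || p + t == lim - 2) ==> ((13/4)*x != -9 && x != -9)
Then branch requires ((p != 0 || 2*p != 1) ==> ((2*x < 10 || p + t == x - 4) ==> ((13/4)*x != -9 && x != -9))) && ((!(p != 0 || 2*p != 1)) ==> ((2*x < 10 || p + t == lim - 2) ==> ((13/4)*x != -9 && x != -9))); else branch requires (2*x < 10 || t + x + y == lim - 2) ==> ((13/4)*x != -9 && x != -9).
Before the if: ((2*p != 9 && 3*t != 2*lim + 5) ==> (((p != 0 || 2*p != 1) ==> ((2*x < 10 || p + t == x - 4) ==> ((13/4)*x != -9 && x != -9))) && ((!(p != 0 || 2*p != 1)) ==> ((2*x < 10 || p + t == lim - 2) ==> ((13/4)*x != -9 && x != -9))))) && ((!(2*p != 9 && 3*t != 2*lim + 5)) ==> ((2*x < 10 || t + x + y == lim - 2) ==> ((13/4)*x != -9 && x != -9)))
Before y := p + x + 3: ((2*p != 9 && 3*t != 2*lim + 5) ==> (((p != 0 || 2*p != 1) ==> ((2*x < 10 || p + t == x - 4) ==> ((13/4)*x != -9 && x != -9))) && ((!(p != 0 || 2*p != 1)) ==> ((2*x < 10 || p + t == lim - 2) ==> ((13/4)*x != -9 && x != -9))))) && ((!(2*p != 9 && 3*t != 2*lim + 5)) ==> ((2*x < 10 || p + t + 2*x == lim - 5) ==> ((13/4)*x != -9 && x != -9)))
Before assert !(2*y + y > t + t): (!(3*y > 2*t)) && ((2*p != 9 && 3*t != 2*lim + 5) ==> (((p != 0 || 2*p != 1) ==> ((2*x < 10 || p + t == x - 4) ==> ((13/4)*x != -9 && x != -9))) && ((!(p != 0 || 2*p != 1)) ==> ((2*x < 10 || p + t == lim - 2) ==> ((13/4)*x != -9 && x != -9))))) && ((!(2*p != 9 && 3*t != 2*lim + 5)) ==> ((2*x < 10 || p + t + 2*x == lim - 5) ==> ((13/4)*x != -9 && x != -9)))
Answer: WP = (!(3*y > 2*t)) && ((2*p != 9 && 3*t != 2*lim + 5) ==> (((p != 0 || 2*p != 1) ==> ((2*x < 10 || p + t == x - 4) ==> ((13/4)*x != -9 && x != -9))) && ((!(p != 0 || 2*p != 1)) ==> ((2*x < 10 || p + t == lim - 2) ==> ((13/4)*x != -9 && x != -9))))) && ((!(2*p != 9 && 3*t != 2*lim + 5)) ==> ((2*x < 10 || p + t + 2*x == lim - 5) ==> ((13/4)*x != -9 && x != -9)))
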